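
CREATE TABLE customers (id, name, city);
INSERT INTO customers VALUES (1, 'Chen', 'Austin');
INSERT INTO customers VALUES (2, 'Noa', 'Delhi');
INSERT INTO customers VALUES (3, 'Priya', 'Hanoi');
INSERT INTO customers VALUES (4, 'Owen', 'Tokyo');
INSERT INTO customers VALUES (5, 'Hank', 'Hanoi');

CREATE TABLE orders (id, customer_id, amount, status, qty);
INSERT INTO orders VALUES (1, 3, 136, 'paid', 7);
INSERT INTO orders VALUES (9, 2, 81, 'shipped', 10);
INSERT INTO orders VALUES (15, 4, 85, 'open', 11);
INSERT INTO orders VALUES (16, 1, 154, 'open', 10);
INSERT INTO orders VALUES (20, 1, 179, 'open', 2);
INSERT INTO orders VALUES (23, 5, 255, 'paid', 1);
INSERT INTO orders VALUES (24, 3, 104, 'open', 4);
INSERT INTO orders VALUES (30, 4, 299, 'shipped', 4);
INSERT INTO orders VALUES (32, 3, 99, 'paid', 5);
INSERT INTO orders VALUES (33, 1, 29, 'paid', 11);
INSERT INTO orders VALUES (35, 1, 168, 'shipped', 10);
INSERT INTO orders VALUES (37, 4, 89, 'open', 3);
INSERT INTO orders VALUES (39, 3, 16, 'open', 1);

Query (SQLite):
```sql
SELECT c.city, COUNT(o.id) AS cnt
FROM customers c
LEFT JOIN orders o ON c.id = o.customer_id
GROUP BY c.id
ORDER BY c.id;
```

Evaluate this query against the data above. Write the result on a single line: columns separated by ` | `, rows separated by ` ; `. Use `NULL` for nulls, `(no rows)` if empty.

Austin | 4 ; Delhi | 1 ; Hanoi | 4 ; Tokyo | 3 ; Hanoi | 1

LEFT JOIN keeps every customers row; unmatched ones get NULL for orders columns.
Group by customers.id and compute COUNT(o.id). COUNT(col) of an all-NULL group is 0.
  1: ids {16, 20, 33, 35} → COUNT(o.id)=4
  2: ids {9} → COUNT(o.id)=1
  3: ids {1, 24, 32, 39} → COUNT(o.id)=4
  4: ids {15, 30, 37} → COUNT(o.id)=3
  5: ids {23} → COUNT(o.id)=1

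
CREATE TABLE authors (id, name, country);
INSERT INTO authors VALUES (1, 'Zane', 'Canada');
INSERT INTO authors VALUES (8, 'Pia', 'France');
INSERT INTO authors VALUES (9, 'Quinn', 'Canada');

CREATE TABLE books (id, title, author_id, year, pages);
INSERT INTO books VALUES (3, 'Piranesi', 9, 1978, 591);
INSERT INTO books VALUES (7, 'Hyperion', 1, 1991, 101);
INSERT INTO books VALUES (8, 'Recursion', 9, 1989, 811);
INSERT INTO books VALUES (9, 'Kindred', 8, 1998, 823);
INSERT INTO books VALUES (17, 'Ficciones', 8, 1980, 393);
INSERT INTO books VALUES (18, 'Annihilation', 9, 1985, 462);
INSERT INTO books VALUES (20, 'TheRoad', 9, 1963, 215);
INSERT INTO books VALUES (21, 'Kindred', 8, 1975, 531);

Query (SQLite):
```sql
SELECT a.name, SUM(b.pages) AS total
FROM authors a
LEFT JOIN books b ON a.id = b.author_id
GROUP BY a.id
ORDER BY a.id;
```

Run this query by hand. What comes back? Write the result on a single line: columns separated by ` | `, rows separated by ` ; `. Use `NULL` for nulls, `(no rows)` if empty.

Zane | 101 ; Pia | 1747 ; Quinn | 2079

LEFT JOIN keeps every authors row; unmatched ones get NULL for books columns.
Group by authors.id and compute SUM(b.pages). SUM over an all-NULL group is NULL.
  1: ids {7} → SUM(b.pages)=101
  8: ids {9, 17, 21} → SUM(b.pages)=1747
  9: ids {3, 8, 18, 20} → SUM(b.pages)=2079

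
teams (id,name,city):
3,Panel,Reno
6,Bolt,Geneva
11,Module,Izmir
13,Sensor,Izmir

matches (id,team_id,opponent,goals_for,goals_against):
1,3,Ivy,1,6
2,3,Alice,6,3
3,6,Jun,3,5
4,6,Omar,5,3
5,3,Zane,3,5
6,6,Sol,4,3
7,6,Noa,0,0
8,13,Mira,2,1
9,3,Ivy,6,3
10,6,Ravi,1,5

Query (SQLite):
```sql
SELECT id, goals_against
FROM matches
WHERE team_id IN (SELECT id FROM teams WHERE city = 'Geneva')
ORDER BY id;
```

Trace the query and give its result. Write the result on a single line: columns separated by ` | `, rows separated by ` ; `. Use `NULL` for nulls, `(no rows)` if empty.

3 | 5 ; 4 | 3 ; 6 | 3 ; 7 | 0 ; 10 | 5

Inner query: teams.id where city = 'Geneva'.
Outer: keep matches rows whose team_id is in that set.
Inner query → {6}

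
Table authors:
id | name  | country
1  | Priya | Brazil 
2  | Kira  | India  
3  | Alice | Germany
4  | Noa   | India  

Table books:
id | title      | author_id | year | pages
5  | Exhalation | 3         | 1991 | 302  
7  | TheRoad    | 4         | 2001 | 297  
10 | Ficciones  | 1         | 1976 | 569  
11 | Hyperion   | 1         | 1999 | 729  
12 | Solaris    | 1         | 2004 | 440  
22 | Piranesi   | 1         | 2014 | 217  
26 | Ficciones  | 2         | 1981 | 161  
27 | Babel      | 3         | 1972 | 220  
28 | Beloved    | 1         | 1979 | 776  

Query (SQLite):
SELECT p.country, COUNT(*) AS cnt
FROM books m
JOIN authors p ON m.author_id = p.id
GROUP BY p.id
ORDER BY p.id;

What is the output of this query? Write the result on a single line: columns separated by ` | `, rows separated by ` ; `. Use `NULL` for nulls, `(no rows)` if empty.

Brazil | 5 ; India | 1 ; Germany | 2 ; India | 1

Join each books row to its authors via author_id.
Group joined rows by authors.id; compute COUNT(*) per group.
  1: ids {10, 11, 12, 22, 28} → COUNT(*)=5
  2: ids {26} → COUNT(*)=1
  3: ids {5, 27} → COUNT(*)=2
  4: ids {7} → COUNT(*)=1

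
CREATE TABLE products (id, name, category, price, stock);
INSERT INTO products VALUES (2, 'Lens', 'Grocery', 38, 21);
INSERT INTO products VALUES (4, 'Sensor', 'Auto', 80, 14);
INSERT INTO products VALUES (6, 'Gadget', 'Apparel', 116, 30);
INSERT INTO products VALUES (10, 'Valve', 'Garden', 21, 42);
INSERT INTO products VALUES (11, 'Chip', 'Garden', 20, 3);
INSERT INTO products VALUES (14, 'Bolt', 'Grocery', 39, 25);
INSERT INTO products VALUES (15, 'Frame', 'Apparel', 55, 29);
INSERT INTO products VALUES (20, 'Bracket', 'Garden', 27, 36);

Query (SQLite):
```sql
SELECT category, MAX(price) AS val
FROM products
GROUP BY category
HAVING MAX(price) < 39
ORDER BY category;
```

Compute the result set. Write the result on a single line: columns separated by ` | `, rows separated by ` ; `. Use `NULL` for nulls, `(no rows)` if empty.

Garden | 27

Partition products by category; compute MAX(price) within each group.
HAVING: keep groups where MAX(price) < 39.
  Apparel: ids {6, 15} → MAX(price)=116
  Auto: ids {4} → MAX(price)=80
  Garden: ids {10, 11, 20} → MAX(price)=27
  Grocery: ids {2, 14} → MAX(price)=39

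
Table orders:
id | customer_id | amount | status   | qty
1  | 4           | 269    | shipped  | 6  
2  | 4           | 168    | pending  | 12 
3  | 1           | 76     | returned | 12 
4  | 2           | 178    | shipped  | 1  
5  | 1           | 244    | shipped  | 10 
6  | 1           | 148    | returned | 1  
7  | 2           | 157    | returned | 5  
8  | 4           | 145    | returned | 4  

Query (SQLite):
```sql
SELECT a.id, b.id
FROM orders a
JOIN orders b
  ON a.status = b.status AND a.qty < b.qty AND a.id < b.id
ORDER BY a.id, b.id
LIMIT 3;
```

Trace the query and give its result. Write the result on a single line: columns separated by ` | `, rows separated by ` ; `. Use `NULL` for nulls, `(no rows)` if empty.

1 | 5 ; 4 | 5 ; 6 | 7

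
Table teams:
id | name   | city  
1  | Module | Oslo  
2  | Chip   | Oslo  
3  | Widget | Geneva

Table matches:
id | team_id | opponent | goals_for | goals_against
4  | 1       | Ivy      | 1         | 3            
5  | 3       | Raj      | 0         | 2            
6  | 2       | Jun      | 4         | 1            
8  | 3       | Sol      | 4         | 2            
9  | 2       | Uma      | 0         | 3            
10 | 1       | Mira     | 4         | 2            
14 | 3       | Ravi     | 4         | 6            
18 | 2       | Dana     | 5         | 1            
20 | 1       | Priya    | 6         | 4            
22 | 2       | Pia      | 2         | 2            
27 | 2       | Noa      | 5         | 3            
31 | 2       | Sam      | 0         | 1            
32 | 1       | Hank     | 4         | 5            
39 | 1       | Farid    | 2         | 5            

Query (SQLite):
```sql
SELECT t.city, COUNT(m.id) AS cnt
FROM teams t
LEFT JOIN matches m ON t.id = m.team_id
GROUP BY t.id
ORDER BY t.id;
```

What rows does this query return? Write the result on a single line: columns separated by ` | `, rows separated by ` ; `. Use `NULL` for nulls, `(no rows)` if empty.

LEFT JOIN keeps every teams row; unmatched ones get NULL for matches columns.
Group by teams.id and compute COUNT(m.id). COUNT(col) of an all-NULL group is 0.
  1: ids {4, 10, 20, 32, 39} → COUNT(m.id)=5
  2: ids {6, 9, 18, 22, 27, 31} → COUNT(m.id)=6
  3: ids {5, 8, 14} → COUNT(m.id)=3

Oslo | 5 ; Oslo | 6 ; Geneva | 3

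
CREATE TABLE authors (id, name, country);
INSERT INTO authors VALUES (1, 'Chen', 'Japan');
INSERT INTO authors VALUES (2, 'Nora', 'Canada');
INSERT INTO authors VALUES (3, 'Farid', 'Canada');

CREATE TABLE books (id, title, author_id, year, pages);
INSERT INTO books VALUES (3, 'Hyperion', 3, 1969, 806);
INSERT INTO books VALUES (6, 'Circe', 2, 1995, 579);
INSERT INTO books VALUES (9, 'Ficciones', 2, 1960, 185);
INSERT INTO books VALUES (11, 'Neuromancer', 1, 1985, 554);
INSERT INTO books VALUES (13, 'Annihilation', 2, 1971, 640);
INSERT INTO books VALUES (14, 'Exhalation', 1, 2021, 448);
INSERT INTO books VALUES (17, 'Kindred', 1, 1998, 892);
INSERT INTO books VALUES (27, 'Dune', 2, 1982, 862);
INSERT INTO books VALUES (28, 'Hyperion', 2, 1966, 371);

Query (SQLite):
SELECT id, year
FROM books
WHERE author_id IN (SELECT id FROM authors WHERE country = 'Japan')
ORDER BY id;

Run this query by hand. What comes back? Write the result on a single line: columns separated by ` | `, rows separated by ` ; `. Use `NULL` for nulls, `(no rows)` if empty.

Inner query: authors.id where country = 'Japan'.
Outer: keep books rows whose author_id is in that set.
Inner query → {1}

11 | 1985 ; 14 | 2021 ; 17 | 1998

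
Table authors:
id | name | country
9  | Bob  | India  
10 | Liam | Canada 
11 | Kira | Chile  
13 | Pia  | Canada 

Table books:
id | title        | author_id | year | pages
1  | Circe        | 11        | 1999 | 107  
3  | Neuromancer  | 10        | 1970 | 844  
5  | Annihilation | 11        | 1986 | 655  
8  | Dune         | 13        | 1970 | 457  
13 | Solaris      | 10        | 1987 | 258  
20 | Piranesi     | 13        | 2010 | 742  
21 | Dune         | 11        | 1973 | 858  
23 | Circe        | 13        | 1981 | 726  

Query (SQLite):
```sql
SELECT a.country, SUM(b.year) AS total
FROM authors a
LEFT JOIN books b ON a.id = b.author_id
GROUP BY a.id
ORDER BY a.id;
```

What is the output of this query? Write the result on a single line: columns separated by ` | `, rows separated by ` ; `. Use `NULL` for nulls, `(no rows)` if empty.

India | NULL ; Canada | 3957 ; Chile | 5958 ; Canada | 5961

LEFT JOIN keeps every authors row; unmatched ones get NULL for books columns.
Group by authors.id and compute SUM(b.year). SUM over an all-NULL group is NULL.
  9: ids {—} → SUM(b.year)=NULL
  10: ids {3, 13} → SUM(b.year)=3957
  11: ids {1, 5, 21} → SUM(b.year)=5958
  13: ids {8, 20, 23} → SUM(b.year)=5961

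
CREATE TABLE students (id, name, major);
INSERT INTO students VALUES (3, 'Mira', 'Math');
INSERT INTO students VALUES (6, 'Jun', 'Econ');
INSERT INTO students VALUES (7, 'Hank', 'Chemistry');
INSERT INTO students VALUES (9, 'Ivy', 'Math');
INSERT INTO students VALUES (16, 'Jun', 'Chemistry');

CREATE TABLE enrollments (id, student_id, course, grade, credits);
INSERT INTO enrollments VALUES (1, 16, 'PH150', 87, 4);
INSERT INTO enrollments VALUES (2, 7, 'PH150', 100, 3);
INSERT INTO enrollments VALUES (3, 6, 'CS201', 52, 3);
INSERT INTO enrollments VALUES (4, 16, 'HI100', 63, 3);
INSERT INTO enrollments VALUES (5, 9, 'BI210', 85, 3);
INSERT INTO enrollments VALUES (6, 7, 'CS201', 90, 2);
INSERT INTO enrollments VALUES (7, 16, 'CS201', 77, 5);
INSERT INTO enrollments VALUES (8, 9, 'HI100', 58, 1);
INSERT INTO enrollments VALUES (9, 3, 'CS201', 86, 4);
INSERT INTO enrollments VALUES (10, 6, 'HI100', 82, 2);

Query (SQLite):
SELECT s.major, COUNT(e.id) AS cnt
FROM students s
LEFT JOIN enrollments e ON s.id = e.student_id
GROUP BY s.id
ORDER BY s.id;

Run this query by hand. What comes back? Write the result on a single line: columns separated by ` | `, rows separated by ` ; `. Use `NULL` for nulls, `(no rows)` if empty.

Math | 1 ; Econ | 2 ; Chemistry | 2 ; Math | 2 ; Chemistry | 3

LEFT JOIN keeps every students row; unmatched ones get NULL for enrollments columns.
Group by students.id and compute COUNT(e.id). COUNT(col) of an all-NULL group is 0.
  3: ids {9} → COUNT(e.id)=1
  6: ids {3, 10} → COUNT(e.id)=2
  7: ids {2, 6} → COUNT(e.id)=2
  9: ids {5, 8} → COUNT(e.id)=2
  16: ids {1, 4, 7} → COUNT(e.id)=3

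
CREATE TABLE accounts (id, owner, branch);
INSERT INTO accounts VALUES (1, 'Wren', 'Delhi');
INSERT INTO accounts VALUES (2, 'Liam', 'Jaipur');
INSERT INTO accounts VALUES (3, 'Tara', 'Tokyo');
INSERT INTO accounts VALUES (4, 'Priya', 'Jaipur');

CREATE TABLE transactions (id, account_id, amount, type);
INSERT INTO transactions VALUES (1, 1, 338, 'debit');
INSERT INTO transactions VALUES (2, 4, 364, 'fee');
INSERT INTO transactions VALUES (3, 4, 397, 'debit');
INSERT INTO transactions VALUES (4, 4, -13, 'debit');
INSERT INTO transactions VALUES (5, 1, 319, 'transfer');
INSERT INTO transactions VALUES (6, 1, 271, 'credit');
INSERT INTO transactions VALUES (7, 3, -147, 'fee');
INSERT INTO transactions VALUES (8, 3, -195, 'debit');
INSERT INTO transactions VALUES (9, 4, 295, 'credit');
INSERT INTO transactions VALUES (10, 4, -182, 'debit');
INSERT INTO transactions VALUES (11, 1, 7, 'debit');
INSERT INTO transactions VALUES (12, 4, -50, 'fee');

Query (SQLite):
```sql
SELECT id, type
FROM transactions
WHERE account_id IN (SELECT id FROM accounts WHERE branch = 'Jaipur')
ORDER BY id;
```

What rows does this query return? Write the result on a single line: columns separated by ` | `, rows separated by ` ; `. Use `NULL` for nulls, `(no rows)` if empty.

2 | fee ; 3 | debit ; 4 | debit ; 9 | credit ; 10 | debit ; 12 | fee

Inner query: accounts.id where branch = 'Jaipur'.
Outer: keep transactions rows whose account_id is in that set.
Inner query → {2, 4}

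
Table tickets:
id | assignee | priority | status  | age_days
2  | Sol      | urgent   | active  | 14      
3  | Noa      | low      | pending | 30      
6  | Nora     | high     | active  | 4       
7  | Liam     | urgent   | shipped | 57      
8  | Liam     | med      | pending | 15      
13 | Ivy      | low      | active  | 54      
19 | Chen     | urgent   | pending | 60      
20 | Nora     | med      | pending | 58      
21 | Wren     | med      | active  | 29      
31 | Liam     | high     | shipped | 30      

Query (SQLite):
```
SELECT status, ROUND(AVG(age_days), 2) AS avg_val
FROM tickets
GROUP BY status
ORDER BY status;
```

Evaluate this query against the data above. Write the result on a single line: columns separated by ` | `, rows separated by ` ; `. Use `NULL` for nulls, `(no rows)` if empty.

active | 25.25 ; pending | 40.75 ; shipped | 43.5

Partition tickets by status; compute ROUND(AVG(age_days), 2) within each group.
  active: ids {2, 6, 13, 21} → ROUND(AVG(age_days), 2)=25.25
  pending: ids {3, 8, 19, 20} → ROUND(AVG(age_days), 2)=40.75
  shipped: ids {7, 31} → ROUND(AVG(age_days), 2)=43.5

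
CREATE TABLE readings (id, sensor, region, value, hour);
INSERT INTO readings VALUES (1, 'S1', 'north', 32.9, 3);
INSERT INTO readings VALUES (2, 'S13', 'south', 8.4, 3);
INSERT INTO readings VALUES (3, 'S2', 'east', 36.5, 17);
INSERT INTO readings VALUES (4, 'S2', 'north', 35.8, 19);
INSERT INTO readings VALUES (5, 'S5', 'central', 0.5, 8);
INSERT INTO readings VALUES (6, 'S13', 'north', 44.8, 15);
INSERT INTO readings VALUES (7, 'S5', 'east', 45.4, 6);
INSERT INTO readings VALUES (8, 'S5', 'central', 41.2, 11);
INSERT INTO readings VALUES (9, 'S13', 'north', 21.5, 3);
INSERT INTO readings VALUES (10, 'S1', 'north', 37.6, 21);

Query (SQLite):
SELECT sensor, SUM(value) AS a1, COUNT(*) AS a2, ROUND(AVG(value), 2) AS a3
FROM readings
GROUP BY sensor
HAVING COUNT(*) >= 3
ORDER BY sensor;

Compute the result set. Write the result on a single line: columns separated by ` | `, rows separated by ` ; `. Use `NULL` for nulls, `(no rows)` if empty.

S13 | 74.7 | 3 | 24.9 ; S5 | 87.1 | 3 | 29.03

Group readings by sensor.
Per group compute: SUM(value), COUNT(*), ROUND(AVG(value), 2).
HAVING: drop groups with fewer than 3 rows.
  S1: ids {1, 10} → SUM(value)=70.5, COUNT(*)=2, ROUND(AVG(value), 2)=35.25
  S13: ids {2, 6, 9} → SUM(value)=74.7, COUNT(*)=3, ROUND(AVG(value), 2)=24.9
  S2: ids {3, 4} → SUM(value)=72.3, COUNT(*)=2, ROUND(AVG(value), 2)=36.15
  S5: ids {5, 7, 8} → SUM(value)=87.1, COUNT(*)=3, ROUND(AVG(value), 2)=29.03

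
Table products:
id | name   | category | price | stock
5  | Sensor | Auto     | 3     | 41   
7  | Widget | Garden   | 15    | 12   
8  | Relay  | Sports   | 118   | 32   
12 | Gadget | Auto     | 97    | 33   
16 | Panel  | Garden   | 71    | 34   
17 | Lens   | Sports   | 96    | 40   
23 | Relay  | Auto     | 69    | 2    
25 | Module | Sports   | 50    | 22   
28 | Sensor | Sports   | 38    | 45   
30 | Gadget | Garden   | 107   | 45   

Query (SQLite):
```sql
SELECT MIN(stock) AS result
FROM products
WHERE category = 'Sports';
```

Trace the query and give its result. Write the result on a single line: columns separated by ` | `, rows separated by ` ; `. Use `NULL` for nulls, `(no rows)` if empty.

Rows where category='Sports' → stock values: [32, 40, 22, 45].
MIN of non-NULL values = 22.

22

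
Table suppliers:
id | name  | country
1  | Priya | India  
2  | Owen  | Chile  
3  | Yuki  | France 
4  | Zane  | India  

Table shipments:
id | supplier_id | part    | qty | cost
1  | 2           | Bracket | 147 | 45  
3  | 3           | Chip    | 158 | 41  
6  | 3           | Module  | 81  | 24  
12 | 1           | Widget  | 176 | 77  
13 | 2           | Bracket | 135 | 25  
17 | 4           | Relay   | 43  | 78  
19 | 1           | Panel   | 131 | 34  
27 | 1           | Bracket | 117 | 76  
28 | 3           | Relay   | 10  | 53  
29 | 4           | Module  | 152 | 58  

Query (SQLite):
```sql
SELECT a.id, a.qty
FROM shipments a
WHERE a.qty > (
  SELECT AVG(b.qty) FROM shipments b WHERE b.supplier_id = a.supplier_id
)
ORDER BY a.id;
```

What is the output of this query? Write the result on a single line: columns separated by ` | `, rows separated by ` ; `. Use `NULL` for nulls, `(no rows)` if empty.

For each shipments row a, compute AVG(qty) over rows sharing a.supplier_id.
Keep row a if a.qty > that per-group AVG.
  supplier_id=1: AVG(qty) = 141.333333
  supplier_id=2: AVG(qty) = 141.0
  supplier_id=3: AVG(qty) = 83.0
  supplier_id=4: AVG(qty) = 97.5

1 | 147 ; 3 | 158 ; 12 | 176 ; 29 | 152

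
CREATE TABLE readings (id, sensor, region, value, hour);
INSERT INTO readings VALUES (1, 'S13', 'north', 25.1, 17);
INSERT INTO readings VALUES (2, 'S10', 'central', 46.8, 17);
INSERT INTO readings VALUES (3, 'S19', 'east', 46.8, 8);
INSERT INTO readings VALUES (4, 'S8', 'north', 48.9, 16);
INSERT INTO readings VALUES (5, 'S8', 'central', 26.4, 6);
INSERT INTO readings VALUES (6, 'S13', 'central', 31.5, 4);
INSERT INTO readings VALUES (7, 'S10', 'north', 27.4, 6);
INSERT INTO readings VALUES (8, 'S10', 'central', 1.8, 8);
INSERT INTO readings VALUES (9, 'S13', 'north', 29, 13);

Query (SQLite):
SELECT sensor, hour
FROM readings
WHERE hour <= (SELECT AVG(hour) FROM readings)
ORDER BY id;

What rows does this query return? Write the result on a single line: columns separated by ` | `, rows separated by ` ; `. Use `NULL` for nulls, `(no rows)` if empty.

Scalar subquery: AVG(hour) over all readings rows = 10.555556 (≈; comparison uses full precision).
Keep rows where hour <= that value.

S19 | 8 ; S8 | 6 ; S13 | 4 ; S10 | 6 ; S10 | 8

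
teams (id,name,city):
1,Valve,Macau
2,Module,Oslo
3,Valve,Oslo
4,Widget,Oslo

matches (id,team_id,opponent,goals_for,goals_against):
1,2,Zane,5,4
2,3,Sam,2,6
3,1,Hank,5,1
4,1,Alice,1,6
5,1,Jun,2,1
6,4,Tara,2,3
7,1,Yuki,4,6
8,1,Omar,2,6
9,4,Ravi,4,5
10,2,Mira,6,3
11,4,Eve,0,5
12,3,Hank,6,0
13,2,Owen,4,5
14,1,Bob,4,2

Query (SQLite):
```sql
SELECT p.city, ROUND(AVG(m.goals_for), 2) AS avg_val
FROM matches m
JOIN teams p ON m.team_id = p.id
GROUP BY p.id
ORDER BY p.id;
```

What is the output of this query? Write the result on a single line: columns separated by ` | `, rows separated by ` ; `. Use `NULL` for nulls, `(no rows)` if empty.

Join each matches row to its teams via team_id.
Group joined rows by teams.id; compute ROUND(AVG(m.goals_for), 2) per group.
  1: ids {3, 4, 5, 7, 8, 14} → ROUND(AVG(m.goals_for), 2)=3
  2: ids {1, 10, 13} → ROUND(AVG(m.goals_for), 2)=5
  3: ids {2, 12} → ROUND(AVG(m.goals_for), 2)=4
  4: ids {6, 9, 11} → ROUND(AVG(m.goals_for), 2)=2

Macau | 3 ; Oslo | 5 ; Oslo | 4 ; Oslo | 2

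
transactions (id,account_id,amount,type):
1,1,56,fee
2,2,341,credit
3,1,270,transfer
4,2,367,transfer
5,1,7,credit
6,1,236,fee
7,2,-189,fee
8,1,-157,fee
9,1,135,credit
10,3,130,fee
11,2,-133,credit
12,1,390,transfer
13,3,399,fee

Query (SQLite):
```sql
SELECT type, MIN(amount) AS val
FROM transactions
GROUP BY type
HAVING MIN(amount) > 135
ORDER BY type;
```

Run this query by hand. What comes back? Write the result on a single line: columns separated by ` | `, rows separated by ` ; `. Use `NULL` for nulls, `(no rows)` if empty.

transfer | 270

Partition transactions by type; compute MIN(amount) within each group.
HAVING: keep groups where MIN(amount) > 135.
  credit: ids {2, 5, 9, 11} → MIN(amount)=-133
  fee: ids {1, 6, 7, 8, 10, 13} → MIN(amount)=-189
  transfer: ids {3, 4, 12} → MIN(amount)=270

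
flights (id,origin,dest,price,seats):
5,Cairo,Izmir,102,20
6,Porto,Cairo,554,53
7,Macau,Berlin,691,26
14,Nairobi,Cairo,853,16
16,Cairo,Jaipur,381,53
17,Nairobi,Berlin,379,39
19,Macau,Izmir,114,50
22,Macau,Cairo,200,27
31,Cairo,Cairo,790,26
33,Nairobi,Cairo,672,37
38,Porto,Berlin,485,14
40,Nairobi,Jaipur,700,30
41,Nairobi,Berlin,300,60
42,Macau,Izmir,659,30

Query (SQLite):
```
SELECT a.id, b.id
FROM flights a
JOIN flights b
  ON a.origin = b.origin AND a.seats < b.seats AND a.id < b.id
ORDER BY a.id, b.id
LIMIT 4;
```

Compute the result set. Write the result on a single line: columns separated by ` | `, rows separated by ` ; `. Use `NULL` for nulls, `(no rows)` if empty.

Pairs (a,b) with same origin, a.seats < b.seats, a.id < b.id.
origin groups: Cairo:{5,16,31} Macau:{7,19,22,42} Nairobi:{14,17,33,40,41} Porto:{6,38}
Ordered by (a.id, b.id); first 4.

5 | 16 ; 5 | 31 ; 7 | 19 ; 7 | 22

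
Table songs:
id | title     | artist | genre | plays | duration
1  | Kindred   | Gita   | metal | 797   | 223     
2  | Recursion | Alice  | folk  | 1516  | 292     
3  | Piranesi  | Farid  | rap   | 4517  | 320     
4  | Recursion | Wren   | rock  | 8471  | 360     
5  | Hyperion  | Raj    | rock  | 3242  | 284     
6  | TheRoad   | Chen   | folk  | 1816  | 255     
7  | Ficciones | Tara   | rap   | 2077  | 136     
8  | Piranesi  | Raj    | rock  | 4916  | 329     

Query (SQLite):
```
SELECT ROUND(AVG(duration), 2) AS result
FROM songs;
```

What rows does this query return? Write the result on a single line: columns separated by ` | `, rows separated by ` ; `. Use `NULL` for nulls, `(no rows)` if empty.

All duration values: [223, 292, 320, 360, 284, 255, 136, 329].
AVG = 2199 / 8 (rounded to 2 dp).

274.88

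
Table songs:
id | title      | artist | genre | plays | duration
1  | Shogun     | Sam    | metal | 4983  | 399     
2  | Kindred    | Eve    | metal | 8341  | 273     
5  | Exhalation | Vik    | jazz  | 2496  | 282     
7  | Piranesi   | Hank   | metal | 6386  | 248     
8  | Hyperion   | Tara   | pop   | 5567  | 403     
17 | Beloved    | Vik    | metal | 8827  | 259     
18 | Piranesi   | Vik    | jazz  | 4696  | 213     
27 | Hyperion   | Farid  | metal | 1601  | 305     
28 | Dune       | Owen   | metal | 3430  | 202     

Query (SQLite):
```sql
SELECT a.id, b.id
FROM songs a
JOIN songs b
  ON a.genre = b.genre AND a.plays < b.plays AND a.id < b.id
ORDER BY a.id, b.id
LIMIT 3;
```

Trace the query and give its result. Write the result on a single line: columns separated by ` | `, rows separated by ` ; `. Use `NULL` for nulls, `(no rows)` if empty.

1 | 2 ; 1 | 7 ; 1 | 17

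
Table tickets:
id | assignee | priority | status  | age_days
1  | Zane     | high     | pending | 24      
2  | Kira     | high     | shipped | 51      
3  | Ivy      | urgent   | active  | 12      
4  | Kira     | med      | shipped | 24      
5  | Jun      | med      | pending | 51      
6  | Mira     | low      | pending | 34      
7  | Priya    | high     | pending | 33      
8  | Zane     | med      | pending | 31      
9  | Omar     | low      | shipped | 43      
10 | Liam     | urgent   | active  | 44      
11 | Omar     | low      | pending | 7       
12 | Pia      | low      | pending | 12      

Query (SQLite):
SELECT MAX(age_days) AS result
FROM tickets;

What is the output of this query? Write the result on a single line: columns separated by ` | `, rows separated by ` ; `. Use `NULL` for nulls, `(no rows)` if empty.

51

All age_days values: [24, 51, 12, 24, 51, 34, 33, 31, 43, 44, 7, 12].
MAX of non-NULL values = 51.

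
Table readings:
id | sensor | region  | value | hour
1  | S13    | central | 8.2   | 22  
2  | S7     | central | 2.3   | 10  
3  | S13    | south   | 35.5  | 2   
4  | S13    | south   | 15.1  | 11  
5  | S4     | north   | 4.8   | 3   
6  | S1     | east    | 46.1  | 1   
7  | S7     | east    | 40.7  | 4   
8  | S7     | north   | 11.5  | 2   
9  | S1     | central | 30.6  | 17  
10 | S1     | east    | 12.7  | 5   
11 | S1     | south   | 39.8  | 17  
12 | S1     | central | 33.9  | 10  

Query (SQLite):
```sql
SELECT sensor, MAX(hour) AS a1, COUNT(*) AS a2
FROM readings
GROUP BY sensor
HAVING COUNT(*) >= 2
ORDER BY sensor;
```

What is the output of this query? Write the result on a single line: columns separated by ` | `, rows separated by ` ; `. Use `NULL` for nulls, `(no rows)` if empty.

Group readings by sensor.
Per group compute: MAX(hour), COUNT(*).
HAVING: drop groups with fewer than 2 rows.
  S1: ids {6, 9, 10, 11, 12} → MAX(hour)=17, COUNT(*)=5
  S13: ids {1, 3, 4} → MAX(hour)=22, COUNT(*)=3
  S4: ids {5} → MAX(hour)=3, COUNT(*)=1
  S7: ids {2, 7, 8} → MAX(hour)=10, COUNT(*)=3

S1 | 17 | 5 ; S13 | 22 | 3 ; S7 | 10 | 3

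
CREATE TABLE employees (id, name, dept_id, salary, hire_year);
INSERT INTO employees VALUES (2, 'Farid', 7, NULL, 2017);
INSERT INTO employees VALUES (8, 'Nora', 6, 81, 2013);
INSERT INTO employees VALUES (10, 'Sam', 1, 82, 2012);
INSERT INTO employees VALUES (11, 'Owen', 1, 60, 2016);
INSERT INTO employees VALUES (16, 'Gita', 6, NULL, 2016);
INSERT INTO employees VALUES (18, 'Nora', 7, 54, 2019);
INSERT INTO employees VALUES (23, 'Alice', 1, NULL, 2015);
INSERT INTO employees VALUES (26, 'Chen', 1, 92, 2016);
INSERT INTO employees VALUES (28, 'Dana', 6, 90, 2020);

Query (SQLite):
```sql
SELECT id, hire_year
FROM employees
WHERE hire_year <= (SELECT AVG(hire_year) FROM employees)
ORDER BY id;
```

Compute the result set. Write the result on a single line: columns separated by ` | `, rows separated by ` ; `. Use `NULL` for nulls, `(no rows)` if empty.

8 | 2013 ; 10 | 2012 ; 11 | 2016 ; 16 | 2016 ; 23 | 2015 ; 26 | 2016

Scalar subquery: AVG(hire_year) over all employees rows = 2016.0.
Keep rows where hire_year <= that value.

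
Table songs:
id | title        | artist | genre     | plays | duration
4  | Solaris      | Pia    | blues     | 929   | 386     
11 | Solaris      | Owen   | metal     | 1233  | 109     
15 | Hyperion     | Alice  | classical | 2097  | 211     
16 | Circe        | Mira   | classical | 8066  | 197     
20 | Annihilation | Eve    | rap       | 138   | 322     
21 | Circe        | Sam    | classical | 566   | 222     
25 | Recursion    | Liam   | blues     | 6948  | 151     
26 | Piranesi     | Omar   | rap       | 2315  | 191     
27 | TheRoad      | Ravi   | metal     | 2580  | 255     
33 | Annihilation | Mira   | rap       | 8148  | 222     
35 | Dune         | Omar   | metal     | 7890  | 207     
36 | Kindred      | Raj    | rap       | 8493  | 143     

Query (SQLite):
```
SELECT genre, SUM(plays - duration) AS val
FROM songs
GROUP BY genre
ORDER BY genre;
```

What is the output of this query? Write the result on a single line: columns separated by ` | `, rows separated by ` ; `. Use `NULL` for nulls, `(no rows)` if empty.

blues | 7340 ; classical | 10099 ; metal | 11132 ; rap | 18216

For each row compute plays - duration.
Group by genre; take SUM of the expression per group.
  blues: ids {4, 25} → SUM(plays - duration)=7340
  classical: ids {15, 16, 21} → SUM(plays - duration)=10099
  metal: ids {11, 27, 35} → SUM(plays - duration)=11132
  rap: ids {20, 26, 33, 36} → SUM(plays - duration)=18216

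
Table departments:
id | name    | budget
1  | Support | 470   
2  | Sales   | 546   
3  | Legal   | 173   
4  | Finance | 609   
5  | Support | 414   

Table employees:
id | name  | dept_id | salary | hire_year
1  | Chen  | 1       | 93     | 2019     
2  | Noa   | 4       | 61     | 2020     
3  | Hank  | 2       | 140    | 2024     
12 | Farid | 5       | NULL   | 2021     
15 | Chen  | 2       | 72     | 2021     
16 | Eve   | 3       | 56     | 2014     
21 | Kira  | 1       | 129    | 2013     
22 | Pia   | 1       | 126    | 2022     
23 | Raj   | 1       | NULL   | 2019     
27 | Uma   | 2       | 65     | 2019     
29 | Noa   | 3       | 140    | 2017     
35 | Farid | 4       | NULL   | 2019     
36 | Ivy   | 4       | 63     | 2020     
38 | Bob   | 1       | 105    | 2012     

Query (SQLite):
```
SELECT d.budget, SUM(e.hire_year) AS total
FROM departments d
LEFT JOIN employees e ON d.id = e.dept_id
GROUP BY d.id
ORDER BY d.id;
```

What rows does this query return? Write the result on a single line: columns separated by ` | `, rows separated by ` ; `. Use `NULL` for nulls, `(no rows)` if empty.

470 | 10085 ; 546 | 6064 ; 173 | 4031 ; 609 | 6059 ; 414 | 2021

LEFT JOIN keeps every departments row; unmatched ones get NULL for employees columns.
Group by departments.id and compute SUM(e.hire_year). SUM over an all-NULL group is NULL.
  1: ids {1, 21, 22, 23, 38} → SUM(e.hire_year)=10085
  2: ids {3, 15, 27} → SUM(e.hire_year)=6064
  3: ids {16, 29} → SUM(e.hire_year)=4031
  4: ids {2, 35, 36} → SUM(e.hire_year)=6059
  5: ids {12} → SUM(e.hire_year)=2021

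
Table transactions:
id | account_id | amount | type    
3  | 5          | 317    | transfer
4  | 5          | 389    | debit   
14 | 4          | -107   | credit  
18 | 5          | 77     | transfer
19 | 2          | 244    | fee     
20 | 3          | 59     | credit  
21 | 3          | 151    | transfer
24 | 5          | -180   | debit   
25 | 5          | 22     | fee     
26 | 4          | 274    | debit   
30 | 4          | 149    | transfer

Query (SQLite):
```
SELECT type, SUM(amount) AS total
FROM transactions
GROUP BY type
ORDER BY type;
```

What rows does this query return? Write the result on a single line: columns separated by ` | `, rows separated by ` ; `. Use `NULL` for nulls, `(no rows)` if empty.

credit | -48 ; debit | 483 ; fee | 266 ; transfer | 694

Partition transactions by type; compute SUM(amount) within each group.
  credit: ids {14, 20} → SUM(amount)=-48
  debit: ids {4, 24, 26} → SUM(amount)=483
  fee: ids {19, 25} → SUM(amount)=266
  transfer: ids {3, 18, 21, 30} → SUM(amount)=694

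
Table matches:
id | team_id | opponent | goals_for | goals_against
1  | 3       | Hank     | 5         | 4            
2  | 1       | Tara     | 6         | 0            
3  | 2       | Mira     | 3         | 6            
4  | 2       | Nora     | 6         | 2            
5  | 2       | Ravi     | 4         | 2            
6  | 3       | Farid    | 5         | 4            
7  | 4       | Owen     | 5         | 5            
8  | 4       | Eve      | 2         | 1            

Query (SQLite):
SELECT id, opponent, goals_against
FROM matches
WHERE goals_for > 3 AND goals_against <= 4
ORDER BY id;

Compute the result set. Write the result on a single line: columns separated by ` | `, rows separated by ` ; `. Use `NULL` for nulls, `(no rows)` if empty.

goals_for > 3: ids {1, 2, 4, 5, 6, 7}
goals_against <= 4: ids {1, 2, 4, 5, 6, 8}
Combine with AND.

1 | Hank | 4 ; 2 | Tara | 0 ; 4 | Nora | 2 ; 5 | Ravi | 2 ; 6 | Farid | 4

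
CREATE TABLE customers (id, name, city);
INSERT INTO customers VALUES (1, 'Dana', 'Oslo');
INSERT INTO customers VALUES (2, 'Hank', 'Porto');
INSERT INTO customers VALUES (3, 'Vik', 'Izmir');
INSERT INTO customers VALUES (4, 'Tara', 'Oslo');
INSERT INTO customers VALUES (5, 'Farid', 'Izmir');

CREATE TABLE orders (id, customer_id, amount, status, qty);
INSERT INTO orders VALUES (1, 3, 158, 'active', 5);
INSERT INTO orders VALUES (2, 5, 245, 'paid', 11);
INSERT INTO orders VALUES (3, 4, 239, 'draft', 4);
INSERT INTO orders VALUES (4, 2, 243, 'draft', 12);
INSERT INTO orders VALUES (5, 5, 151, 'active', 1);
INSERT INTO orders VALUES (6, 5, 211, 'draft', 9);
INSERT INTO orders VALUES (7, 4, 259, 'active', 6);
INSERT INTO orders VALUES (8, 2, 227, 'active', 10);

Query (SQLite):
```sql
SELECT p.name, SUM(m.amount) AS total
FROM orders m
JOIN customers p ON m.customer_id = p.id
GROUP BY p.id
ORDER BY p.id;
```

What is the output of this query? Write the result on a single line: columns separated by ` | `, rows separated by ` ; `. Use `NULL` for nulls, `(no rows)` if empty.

Hank | 470 ; Vik | 158 ; Tara | 498 ; Farid | 607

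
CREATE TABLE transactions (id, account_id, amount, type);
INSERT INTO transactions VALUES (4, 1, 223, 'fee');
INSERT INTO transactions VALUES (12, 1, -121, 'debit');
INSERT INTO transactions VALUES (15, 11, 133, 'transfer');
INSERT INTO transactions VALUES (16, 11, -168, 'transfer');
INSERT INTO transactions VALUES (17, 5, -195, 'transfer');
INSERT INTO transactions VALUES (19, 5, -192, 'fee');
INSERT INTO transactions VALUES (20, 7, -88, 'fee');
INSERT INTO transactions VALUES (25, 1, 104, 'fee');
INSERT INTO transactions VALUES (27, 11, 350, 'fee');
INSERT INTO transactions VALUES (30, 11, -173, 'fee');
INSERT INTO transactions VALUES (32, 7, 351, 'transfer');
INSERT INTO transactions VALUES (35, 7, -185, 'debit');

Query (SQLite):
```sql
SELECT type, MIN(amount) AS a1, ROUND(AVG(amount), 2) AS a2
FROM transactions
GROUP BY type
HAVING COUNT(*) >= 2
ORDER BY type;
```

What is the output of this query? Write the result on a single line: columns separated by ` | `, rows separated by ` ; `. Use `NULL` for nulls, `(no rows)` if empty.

Group transactions by type.
Per group compute: MIN(amount), ROUND(AVG(amount), 2).
HAVING: drop groups with fewer than 2 rows.
  debit: ids {12, 35} → MIN(amount)=-185, ROUND(AVG(amount), 2)=-153
  fee: ids {4, 19, 20, 25, 27, 30} → MIN(amount)=-192, ROUND(AVG(amount), 2)=37.33
  transfer: ids {15, 16, 17, 32} → MIN(amount)=-195, ROUND(AVG(amount), 2)=30.25

debit | -185 | -153 ; fee | -192 | 37.33 ; transfer | -195 | 30.25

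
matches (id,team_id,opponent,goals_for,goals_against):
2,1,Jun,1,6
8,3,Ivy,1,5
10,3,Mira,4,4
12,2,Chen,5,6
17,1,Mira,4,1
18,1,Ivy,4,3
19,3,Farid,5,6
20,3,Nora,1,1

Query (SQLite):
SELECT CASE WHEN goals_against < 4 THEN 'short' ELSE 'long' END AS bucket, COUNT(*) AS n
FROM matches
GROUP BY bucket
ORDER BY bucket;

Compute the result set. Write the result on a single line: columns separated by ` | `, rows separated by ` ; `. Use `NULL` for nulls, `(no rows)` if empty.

Bucket rows by goals_against < 4 → 'short' else 'long'; count each bucket.

long | 5 ; short | 3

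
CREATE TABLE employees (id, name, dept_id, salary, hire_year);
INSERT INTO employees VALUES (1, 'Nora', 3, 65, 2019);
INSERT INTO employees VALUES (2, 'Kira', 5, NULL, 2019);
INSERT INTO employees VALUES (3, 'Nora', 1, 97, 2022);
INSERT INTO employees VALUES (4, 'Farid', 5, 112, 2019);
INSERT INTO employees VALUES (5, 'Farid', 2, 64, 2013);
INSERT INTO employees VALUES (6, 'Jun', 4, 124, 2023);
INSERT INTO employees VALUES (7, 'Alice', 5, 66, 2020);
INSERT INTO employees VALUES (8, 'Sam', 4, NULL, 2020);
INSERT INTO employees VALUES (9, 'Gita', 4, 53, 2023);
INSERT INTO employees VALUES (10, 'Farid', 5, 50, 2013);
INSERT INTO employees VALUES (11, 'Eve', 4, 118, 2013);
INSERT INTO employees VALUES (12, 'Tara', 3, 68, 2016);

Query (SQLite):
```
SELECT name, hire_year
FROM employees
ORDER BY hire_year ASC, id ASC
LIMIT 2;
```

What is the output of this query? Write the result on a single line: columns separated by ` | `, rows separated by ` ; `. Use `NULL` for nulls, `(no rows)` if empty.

Farid | 2013 ; Farid | 2013

Sort by hire_year asc, tiebreak id asc: (2013, id=5), (2013, id=10), (2013, id=11), (2016, id=12), (2019, id=1) …. Take first 2.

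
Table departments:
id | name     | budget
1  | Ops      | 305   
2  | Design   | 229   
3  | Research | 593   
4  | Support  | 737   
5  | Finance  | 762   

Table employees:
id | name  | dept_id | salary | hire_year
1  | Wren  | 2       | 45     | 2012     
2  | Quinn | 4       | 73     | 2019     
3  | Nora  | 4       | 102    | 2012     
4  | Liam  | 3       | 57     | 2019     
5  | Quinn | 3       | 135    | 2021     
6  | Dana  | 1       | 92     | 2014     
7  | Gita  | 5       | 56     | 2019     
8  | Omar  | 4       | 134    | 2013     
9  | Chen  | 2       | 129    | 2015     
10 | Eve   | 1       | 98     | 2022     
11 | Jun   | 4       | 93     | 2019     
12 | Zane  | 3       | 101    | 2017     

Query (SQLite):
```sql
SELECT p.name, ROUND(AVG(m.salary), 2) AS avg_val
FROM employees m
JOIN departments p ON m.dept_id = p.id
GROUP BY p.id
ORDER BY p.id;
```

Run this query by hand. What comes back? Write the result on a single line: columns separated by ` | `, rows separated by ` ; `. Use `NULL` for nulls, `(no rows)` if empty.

Ops | 95 ; Design | 87 ; Research | 97.67 ; Support | 100.5 ; Finance | 56

Join each employees row to its departments via dept_id.
Group joined rows by departments.id; compute ROUND(AVG(m.salary), 2) per group.
  1: ids {6, 10} → ROUND(AVG(m.salary), 2)=95
  2: ids {1, 9} → ROUND(AVG(m.salary), 2)=87
  3: ids {4, 5, 12} → ROUND(AVG(m.salary), 2)=97.67
  4: ids {2, 3, 8, 11} → ROUND(AVG(m.salary), 2)=100.5
  5: ids {7} → ROUND(AVG(m.salary), 2)=56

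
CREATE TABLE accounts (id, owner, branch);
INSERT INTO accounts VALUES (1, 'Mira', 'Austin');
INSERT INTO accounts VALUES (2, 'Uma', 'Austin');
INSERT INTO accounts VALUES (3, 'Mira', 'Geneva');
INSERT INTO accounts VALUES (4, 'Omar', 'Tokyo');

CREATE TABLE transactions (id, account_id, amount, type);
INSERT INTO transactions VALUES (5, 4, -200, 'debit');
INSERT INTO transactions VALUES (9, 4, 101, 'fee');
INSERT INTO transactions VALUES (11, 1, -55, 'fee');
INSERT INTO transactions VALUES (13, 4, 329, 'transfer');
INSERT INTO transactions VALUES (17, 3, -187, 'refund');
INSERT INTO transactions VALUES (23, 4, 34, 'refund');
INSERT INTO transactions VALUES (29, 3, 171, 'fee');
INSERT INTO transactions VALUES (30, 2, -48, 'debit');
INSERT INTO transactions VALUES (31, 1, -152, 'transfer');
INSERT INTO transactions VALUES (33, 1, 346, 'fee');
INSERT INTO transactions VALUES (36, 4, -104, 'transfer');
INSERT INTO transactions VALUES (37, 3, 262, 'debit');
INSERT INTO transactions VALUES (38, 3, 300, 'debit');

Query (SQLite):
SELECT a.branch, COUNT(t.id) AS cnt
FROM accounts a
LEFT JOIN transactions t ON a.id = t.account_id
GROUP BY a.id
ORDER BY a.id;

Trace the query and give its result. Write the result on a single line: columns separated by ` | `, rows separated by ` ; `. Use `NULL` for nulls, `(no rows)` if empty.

LEFT JOIN keeps every accounts row; unmatched ones get NULL for transactions columns.
Group by accounts.id and compute COUNT(t.id). COUNT(col) of an all-NULL group is 0.
  1: ids {11, 31, 33} → COUNT(t.id)=3
  2: ids {30} → COUNT(t.id)=1
  3: ids {17, 29, 37, 38} → COUNT(t.id)=4
  4: ids {5, 9, 13, 23, 36} → COUNT(t.id)=5

Austin | 3 ; Austin | 1 ; Geneva | 4 ; Tokyo | 5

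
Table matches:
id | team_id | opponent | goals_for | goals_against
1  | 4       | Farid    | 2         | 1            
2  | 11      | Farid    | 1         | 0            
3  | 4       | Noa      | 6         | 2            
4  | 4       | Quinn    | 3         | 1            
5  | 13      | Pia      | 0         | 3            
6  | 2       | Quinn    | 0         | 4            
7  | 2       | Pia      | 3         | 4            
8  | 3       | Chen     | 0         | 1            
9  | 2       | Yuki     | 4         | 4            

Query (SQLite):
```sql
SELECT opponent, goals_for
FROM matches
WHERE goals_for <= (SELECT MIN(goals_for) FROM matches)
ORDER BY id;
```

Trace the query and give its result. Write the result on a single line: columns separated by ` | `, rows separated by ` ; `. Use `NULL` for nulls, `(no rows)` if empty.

Scalar subquery: MIN(goals_for) over all matches rows = 0.
Keep rows where goals_for <= that value.

Pia | 0 ; Quinn | 0 ; Chen | 0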